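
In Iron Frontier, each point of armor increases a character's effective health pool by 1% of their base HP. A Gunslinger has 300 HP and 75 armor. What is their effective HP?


EHP = 300 * (1 + 75/100)
= 300 * (1 + 0.75)
= 300 * 1.75
= 525.0

525.0 EHP


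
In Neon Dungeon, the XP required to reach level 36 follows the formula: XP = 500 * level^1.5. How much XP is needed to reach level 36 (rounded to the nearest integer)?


XP = 500 * level^1.5
Substitute level = 36:
XP = 500 * 36^1.5
= 500 * 216.0
= 108000

108000 XP


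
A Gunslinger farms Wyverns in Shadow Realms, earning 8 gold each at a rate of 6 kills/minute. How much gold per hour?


Gold per minute = 8 * 6 = 48
Gold per hour = 48 * 60 = 2880

2880 gold/hour


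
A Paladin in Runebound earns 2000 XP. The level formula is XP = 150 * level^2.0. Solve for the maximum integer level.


XP = 150 * level^2.0, so level = (XP / 150)^(1/2.0)
= (2000 / 150)^(1/2.0)
= 13.3333^0.5
= 3.6515
Floor: level = 3

level 3


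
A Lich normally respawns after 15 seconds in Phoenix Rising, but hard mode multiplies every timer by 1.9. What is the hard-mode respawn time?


Respawn time = base * multiplier
= 15 * 1.9
= 28.5 seconds

28.5 seconds


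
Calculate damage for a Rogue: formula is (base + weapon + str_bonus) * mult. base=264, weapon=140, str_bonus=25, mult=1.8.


Sum base + weapon + str = 264 + 140 + 25 = 429
Multiply by 1.8:
429 * 1.8 = 772.2

772.2 damage


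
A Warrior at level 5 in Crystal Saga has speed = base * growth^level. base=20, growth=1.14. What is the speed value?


value = base * growth^level
= 20 * 1.14^5
= 20 * 1.925415
= 38.51

38.51 speed


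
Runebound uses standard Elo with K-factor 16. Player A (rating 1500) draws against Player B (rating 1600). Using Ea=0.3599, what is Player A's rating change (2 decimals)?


Elo update: delta = K * (S - Ea), where S = 0.5 (draws)
S - Ea = 0.5 - 0.3599 = 0.1401
Rating change = 16 * 0.1401
= 2.24

2.24 rating points


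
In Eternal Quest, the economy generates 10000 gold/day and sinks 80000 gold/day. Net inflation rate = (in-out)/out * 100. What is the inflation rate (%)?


Net gold = 10000 - 80000 = -70000
Inflation rate = net / sunk * 100 = -70000 / 80000 * 100
= -0.875 * 100
= -87.50%

-87.50%


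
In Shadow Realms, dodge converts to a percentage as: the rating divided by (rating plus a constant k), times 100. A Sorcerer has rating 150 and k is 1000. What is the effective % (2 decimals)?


effective% = rating / (rating + k) * 100
= 150 / (150 + 1000) * 100
= 150 / 1150 * 100
= 0.130435 * 100
= 13.04%

13.04%


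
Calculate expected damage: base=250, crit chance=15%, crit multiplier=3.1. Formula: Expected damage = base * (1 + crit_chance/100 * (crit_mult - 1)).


E[dmg] = base * (1 + crit_chance * (crit_mult - 1))
cc as decimal = 15/100 = 0.15
cm - 1 = 3.1 - 1 = 2.1
Bonus factor = 0.15 * 2.1 = 0.315
Total multiplier = 1 + 0.315 = 1.315
Expected damage = 250 * 1.315 = 328.75

328.75 damage


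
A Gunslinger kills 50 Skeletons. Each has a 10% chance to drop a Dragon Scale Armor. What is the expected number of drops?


Expected drops = kills * (drop_rate / 100)
= 50 * (10 / 100)
= 50 * 0.1
= 5.0

5.0 drops


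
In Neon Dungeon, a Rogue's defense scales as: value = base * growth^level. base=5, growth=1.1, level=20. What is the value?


value = base * growth^level
= 5 * 1.1^20
= 5 * 6.7275
= 33.64

33.64 defense


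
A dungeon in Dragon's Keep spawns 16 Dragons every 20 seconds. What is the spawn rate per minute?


Spawns per minute = count * (60 / interval)
= 16 * (60 / 20)
= 16 * 3.0
= 48.0

48.0 per minute


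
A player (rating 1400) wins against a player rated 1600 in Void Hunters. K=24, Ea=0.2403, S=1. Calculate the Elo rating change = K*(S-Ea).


Elo update: delta = K * (S - Ea), where S = 1 (wins)
S - Ea = 1 - 0.2403 = 0.7597
Rating change = 24 * 0.7597
= 18.23

18.23 rating points


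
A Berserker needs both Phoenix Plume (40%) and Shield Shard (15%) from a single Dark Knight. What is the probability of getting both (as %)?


For independent events, P(both) = P(A) * P(B)
= 40% * 15%
= 600 / 100 %
= 6.0%

6.0%


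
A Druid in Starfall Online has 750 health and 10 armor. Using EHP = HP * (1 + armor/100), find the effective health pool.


EHP = 750 * (1 + 10/100)
= 750 * (1 + 0.1)
= 750 * 1.1
= 825.0

825.0 EHP


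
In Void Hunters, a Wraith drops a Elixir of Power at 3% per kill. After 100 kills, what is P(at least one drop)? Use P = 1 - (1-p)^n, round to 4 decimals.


P(at least one) = 1 - P(none) = 1 - (1-p)^n
p = 3/100 = 0.03
1 - p = 0.97
(1 - p)^100 = 0.97^100 = 0.047553
P(at least one) = 1 - 0.047553 = 0.9524

0.9524


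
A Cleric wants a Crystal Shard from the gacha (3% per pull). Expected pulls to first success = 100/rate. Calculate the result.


Expected pulls for a geometric distribution = 1/p = 100 / rate%
= 100 / 3
= 33.33

33.33 pulls


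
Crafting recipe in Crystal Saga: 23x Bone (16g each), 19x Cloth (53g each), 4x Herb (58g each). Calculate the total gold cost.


Cost breakdown:
  Bone: 23 * 16 = 368
  Cloth: 19 * 53 = 1007
  Herb: 4 * 58 = 232
Total = 368 + 1007 + 232 = 1607

1607 gold


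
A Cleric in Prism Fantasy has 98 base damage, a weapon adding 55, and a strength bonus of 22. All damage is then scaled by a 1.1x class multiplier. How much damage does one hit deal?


Sum base + weapon + str = 98 + 55 + 22 = 175
Multiply by 1.1:
175 * 1.1 = 192.5

192.5 damage


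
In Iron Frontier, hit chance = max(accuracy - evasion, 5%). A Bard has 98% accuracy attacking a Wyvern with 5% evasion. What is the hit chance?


accuracy - evasion = 98 - 5 = 93
Apply floor: max(93, 5) = 93
Hit chance = 93%

93%


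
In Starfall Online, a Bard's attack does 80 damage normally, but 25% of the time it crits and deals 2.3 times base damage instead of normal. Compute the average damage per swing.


E[dmg] = base * (1 + crit_chance * (crit_mult - 1))
cc as decimal = 25/100 = 0.25
cm - 1 = 2.3 - 1 = 1.3
Bonus factor = 0.25 * 1.3 = 0.325
Total multiplier = 1 + 0.325 = 1.325
Expected damage = 80 * 1.325 = 106.00

106.00 damage


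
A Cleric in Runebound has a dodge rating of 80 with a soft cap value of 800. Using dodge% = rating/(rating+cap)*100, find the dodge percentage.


dodge% = 80 / (80 + 800) * 100
= 80 / 880 * 100
= 0.090909 * 100
= 9.09%

9.09%


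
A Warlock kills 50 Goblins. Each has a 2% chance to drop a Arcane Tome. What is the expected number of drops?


Expected drops = kills * (drop_rate / 100)
= 50 * (2 / 100)
= 50 * 0.02
= 1.0

1.0 drops


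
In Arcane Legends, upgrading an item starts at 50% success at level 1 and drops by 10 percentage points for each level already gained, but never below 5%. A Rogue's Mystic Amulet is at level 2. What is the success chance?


raw_rate = 50 - 10 * (2 - 1)
= 50 - 10 * 1
= 50 - 10
= 40
Apply floor: max(40, 5) = 40%

40%


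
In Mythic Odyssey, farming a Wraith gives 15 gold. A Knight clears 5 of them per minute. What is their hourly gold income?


Gold per minute = 15 * 5 = 75
Gold per hour = 75 * 60 = 4500

4500 gold/hour


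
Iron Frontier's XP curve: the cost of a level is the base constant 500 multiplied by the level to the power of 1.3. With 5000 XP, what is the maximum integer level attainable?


XP = 500 * level^1.3, so level = (XP / 500)^(1/1.3)
= (5000 / 500)^(1/1.3)
= 10.0^0.7692
= 5.878
Floor: level = 5

level 5


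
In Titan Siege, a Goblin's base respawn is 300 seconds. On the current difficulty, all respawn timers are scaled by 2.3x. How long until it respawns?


Respawn time = base * multiplier
= 300 * 2.3
= 690.0 seconds

690.0 seconds


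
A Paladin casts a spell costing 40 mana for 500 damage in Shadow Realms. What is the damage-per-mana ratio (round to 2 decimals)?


Efficiency = damage / mana
= 500 / 40
= 12.50

12.50 dmg/mana


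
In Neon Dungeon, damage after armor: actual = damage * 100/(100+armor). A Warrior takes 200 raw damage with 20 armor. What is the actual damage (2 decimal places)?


actual = 200 * 100 / (100 + 20)
= 200 * 100 / 120
= 20000 / 120
= 166.67

166.67 damage


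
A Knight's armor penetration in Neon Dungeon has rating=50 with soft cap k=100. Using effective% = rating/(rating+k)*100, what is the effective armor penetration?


effective% = rating / (rating + k) * 100
= 50 / (50 + 100) * 100
= 50 / 150 * 100
= 0.333333 * 100
= 33.33%

33.33%


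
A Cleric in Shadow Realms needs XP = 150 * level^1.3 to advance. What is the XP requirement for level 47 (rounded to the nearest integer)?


XP = 150 * level^1.3
Substitute level = 47:
XP = 150 * 47^1.3
= 150 * 149.1857
= 22378

22378 XP


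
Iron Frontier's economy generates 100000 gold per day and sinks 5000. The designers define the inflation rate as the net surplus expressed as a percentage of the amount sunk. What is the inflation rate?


Net gold = 100000 - 5000 = 95000
Inflation rate = net / sunk * 100 = 95000 / 5000 * 100
= 19.0 * 100
= 1900.00%

1900.00%


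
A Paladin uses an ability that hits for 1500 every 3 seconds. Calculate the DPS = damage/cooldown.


DPS = damage / cooldown
= 1500 / 3
= 500.00

500.00 DPS


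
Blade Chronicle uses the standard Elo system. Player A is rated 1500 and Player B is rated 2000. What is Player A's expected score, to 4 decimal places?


Elo expected score: Ea = 1/(1 + 10^((Rb-Ra)/400))
Rb - Ra = 2000 - 1500 = 500
(Rb-Ra)/400 = 500/400 = 1.25
10^1.25 = 17.782794
Ea = 1/(1 + 17.782794) = 1/18.782794 = 0.0532

0.0532


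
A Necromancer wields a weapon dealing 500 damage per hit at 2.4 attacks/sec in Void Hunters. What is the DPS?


DPS = damage * attack_speed
= 500 * 2.4
= 1200.0

1200.0 DPS


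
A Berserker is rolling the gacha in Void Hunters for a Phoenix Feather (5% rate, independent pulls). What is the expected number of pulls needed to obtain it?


Expected pulls for a geometric distribution = 1/p = 100 / rate%
= 100 / 5
= 20.0

20.0 pulls


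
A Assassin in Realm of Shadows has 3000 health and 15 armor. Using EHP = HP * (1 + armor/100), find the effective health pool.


EHP = 3000 * (1 + 15/100)
= 3000 * (1 + 0.15)
= 3000 * 1.15
= 3450.0

3450.0 EHP


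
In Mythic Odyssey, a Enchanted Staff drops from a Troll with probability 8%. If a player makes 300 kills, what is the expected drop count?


Expected drops = kills * (drop_rate / 100)
= 300 * (8 / 100)
= 300 * 0.08
= 24.0

24.0 drops


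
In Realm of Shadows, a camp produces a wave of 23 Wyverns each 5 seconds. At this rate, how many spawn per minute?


Spawns per minute = count * (60 / interval)
= 23 * (60 / 5)
= 23 * 12.0
= 276.0

276.0 per minute


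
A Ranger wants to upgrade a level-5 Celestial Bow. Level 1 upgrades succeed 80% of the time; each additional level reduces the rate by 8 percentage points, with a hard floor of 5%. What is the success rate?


raw_rate = 80 - 8 * (5 - 1)
= 80 - 8 * 4
= 80 - 32
= 48
Apply floor: max(48, 5) = 48%

48%


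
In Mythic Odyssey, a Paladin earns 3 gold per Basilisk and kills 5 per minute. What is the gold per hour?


Gold per minute = 3 * 5 = 15
Gold per hour = 15 * 60 = 900

900 gold/hour


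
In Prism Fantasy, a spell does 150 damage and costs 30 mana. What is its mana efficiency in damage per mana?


Efficiency = damage / mana
= 150 / 30
= 5.00

5.00 dmg/mana


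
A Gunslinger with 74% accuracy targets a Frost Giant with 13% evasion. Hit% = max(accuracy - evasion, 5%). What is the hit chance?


accuracy - evasion = 74 - 13 = 61
Apply floor: max(61, 5) = 61
Hit chance = 61%

61%


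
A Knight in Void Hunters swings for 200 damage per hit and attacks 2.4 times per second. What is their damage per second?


DPS = damage * attack_speed
= 200 * 2.4
= 480.0

480.0 DPS


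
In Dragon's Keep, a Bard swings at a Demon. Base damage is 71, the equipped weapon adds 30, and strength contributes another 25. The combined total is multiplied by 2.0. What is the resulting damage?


Sum base + weapon + str = 71 + 30 + 25 = 126
Multiply by 2.0:
126 * 2.0 = 252.0

252.0 damage


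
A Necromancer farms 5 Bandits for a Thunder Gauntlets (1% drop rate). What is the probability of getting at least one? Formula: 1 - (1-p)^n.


P(at least one) = 1 - P(none) = 1 - (1-p)^n
p = 1/100 = 0.01
1 - p = 0.99
(1 - p)^5 = 0.99^5 = 0.950990
P(at least one) = 1 - 0.950990 = 0.0490

0.0490


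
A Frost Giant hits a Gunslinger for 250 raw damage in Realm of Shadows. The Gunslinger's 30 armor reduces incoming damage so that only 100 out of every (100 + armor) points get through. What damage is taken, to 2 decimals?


actual = 250 * 100 / (100 + 30)
= 250 * 100 / 130
= 25000 / 130
= 192.31

192.31 damage


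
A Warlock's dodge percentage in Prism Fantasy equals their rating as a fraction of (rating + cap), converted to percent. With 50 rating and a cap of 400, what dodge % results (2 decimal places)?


dodge% = 50 / (50 + 400) * 100
= 50 / 450 * 100
= 0.111111 * 100
= 11.11%

11.11%


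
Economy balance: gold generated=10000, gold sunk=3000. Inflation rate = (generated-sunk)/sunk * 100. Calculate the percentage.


Net gold = 10000 - 3000 = 7000
Inflation rate = net / sunk * 100 = 7000 / 3000 * 100
= 2.333333 * 100
= 233.33%

233.33%


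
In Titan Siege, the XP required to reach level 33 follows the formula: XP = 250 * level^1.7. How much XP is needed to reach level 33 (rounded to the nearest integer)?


XP = 250 * level^1.7
Substitute level = 33:
XP = 250 * 33^1.7
= 250 * 381.4817
= 95370

95370 XP


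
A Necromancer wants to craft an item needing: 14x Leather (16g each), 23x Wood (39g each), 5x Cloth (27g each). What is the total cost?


Cost breakdown:
  Leather: 14 * 16 = 224
  Wood: 23 * 39 = 897
  Cloth: 5 * 27 = 135
Total = 224 + 897 + 135 = 1256

1256 gold


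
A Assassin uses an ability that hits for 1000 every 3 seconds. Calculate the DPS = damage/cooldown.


DPS = damage / cooldown
= 1000 / 3
= 333.33

333.33 DPS


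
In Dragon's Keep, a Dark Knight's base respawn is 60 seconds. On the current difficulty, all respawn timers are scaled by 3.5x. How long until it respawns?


Respawn time = base * multiplier
= 60 * 3.5
= 210.0 seconds

210.0 seconds


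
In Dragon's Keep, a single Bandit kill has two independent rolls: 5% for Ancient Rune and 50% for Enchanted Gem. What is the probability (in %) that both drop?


For independent events, P(both) = P(A) * P(B)
= 5% * 50%
= 250 / 100 %
= 2.5%

2.5%


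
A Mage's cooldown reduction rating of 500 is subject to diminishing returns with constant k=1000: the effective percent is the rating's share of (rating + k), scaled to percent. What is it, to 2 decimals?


effective% = rating / (rating + k) * 100
= 500 / (500 + 1000) * 100
= 500 / 1500 * 100
= 0.333333 * 100
= 33.33%

33.33%


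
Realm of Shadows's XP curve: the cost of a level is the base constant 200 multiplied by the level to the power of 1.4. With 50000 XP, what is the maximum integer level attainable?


XP = 200 * level^1.4, so level = (XP / 200)^(1/1.4)
= (50000 / 200)^(1/1.4)
= 250.0^0.7143
= 51.6196
Floor: level = 51

level 51


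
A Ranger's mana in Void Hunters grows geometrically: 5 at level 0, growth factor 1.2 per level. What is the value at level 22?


value = base * growth^level
= 5 * 1.2^22
= 5 * 55.206144
= 276.03

276.03 mana


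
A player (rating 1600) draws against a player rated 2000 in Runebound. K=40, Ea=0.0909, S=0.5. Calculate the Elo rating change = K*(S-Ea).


Elo update: delta = K * (S - Ea), where S = 0.5 (draws)
S - Ea = 0.5 - 0.0909 = 0.4091
Rating change = 40 * 0.4091
= 16.36

16.36 rating points


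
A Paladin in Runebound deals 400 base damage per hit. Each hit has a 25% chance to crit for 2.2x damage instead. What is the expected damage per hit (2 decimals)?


E[dmg] = base * (1 + crit_chance * (crit_mult - 1))
cc as decimal = 25/100 = 0.25
cm - 1 = 2.2 - 1 = 1.2
Bonus factor = 0.25 * 1.2 = 0.3
Total multiplier = 1 + 0.3 = 1.3
Expected damage = 400 * 1.3 = 520.00

520.00 damage


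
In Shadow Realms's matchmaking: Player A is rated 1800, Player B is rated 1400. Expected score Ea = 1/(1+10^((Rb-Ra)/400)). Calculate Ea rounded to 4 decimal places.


Elo expected score: Ea = 1/(1 + 10^((Rb-Ra)/400))
Rb - Ra = 1400 - 1800 = -400
(Rb-Ra)/400 = -400/400 = -1.0
10^-1.0 = 0.1
Ea = 1/(1 + 0.1) = 1/1.1 = 0.9091

0.9091


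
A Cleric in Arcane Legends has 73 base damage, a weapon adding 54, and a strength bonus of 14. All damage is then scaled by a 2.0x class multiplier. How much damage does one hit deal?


Sum base + weapon + str = 73 + 54 + 14 = 141
Multiply by 2.0:
141 * 2.0 = 282.0

282.0 damage


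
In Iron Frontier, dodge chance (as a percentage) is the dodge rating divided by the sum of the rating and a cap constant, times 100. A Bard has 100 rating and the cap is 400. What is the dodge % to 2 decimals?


dodge% = 100 / (100 + 400) * 100
= 100 / 500 * 100
= 0.2 * 100
= 20.00%

20.00%


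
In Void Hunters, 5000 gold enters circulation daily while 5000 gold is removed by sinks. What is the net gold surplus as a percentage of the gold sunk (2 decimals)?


Net gold = 5000 - 5000 = 0
Inflation rate = net / sunk * 100 = 0 / 5000 * 100
= 0.0 * 100
= 0.00%

0.00%


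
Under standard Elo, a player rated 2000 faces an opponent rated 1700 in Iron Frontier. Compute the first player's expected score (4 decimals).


Elo expected score: Ea = 1/(1 + 10^((Rb-Ra)/400))
Rb - Ra = 1700 - 2000 = -300
(Rb-Ra)/400 = -300/400 = -0.75
10^-0.75 = 0.177828
Ea = 1/(1 + 0.177828) = 1/1.177828 = 0.8490

0.8490


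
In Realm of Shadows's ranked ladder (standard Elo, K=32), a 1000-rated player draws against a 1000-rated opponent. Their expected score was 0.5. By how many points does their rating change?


Elo update: delta = K * (S - Ea), where S = 0.5 (draws)
S - Ea = 0.5 - 0.5 = 0.0
Rating change = 32 * 0.0
= 0.00

0.00 rating points


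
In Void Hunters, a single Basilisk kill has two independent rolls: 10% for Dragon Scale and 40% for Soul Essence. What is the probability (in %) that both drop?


For independent events, P(both) = P(A) * P(B)
= 10% * 40%
= 400 / 100 %
= 4.0%

4.0%


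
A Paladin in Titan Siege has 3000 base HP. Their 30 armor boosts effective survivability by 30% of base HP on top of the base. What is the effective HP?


EHP = 3000 * (1 + 30/100)
= 3000 * (1 + 0.3)
= 3000 * 1.3
= 3900.0

3900.0 EHP


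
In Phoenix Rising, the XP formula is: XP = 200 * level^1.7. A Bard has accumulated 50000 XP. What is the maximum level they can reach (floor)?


XP = 200 * level^1.7, so level = (XP / 200)^(1/1.7)
= (50000 / 200)^(1/1.7)
= 250.0^0.5882
= 25.7367
Floor: level = 25

level 25


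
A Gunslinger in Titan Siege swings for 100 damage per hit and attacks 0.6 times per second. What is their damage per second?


DPS = damage * attack_speed
= 100 * 0.6
= 60.0

60.0 DPS


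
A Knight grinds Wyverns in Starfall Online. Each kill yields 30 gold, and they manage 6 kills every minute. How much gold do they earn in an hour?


Gold per minute = 30 * 6 = 180
Gold per hour = 180 * 60 = 10800

10800 gold/hour


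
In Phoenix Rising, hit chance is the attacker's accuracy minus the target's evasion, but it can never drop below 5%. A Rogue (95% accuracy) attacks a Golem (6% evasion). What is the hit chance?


accuracy - evasion = 95 - 6 = 89
Apply floor: max(89, 5) = 89
Hit chance = 89%

89%


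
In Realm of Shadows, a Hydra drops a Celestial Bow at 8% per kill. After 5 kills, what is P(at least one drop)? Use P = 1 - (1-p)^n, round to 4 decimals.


P(at least one) = 1 - P(none) = 1 - (1-p)^n
p = 8/100 = 0.08
1 - p = 0.92
(1 - p)^5 = 0.92^5 = 0.659082
P(at least one) = 1 - 0.659082 = 0.3409

0.3409


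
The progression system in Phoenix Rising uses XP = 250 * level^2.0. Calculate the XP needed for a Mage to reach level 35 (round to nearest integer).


XP = 250 * level^2.0
Substitute level = 35:
XP = 250 * 35^2.0
= 250 * 1225.0
= 306250

306250 XP


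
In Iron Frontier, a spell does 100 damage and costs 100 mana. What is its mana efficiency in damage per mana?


Efficiency = damage / mana
= 100 / 100
= 1.00

1.00 dmg/mana


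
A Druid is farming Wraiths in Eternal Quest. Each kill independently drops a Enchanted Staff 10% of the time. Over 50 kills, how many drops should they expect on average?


Expected drops = kills * (drop_rate / 100)
= 50 * (10 / 100)
= 50 * 0.1
= 5.0

5.0 drops


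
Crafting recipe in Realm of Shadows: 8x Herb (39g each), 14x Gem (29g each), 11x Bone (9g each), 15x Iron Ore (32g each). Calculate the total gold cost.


Cost breakdown:
  Herb: 8 * 39 = 312
  Gem: 14 * 29 = 406
  Bone: 11 * 9 = 99
  Iron Ore: 15 * 32 = 480
Total = 312 + 406 + 99 + 480 = 1297

1297 gold


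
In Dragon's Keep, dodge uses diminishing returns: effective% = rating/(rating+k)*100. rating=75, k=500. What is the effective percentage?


effective% = rating / (rating + k) * 100
= 75 / (75 + 500) * 100
= 75 / 575 * 100
= 0.130435 * 100
= 13.04%

13.04%


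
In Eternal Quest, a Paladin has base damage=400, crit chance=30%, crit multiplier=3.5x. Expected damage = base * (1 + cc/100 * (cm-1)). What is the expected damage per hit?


E[dmg] = base * (1 + crit_chance * (crit_mult - 1))
cc as decimal = 30/100 = 0.3
cm - 1 = 3.5 - 1 = 2.5
Bonus factor = 0.3 * 2.5 = 0.75
Total multiplier = 1 + 0.75 = 1.75
Expected damage = 400 * 1.75 = 700.00

700.00 damage


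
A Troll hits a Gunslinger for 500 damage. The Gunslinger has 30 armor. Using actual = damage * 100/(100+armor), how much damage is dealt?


actual = 500 * 100 / (100 + 30)
= 500 * 100 / 130
= 50000 / 130
= 384.62

384.62 damage


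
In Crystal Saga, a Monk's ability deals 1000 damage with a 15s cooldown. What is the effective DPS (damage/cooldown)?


DPS = damage / cooldown
= 1000 / 15
= 66.67

66.67 DPS


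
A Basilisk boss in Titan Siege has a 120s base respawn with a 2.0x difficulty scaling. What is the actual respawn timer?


Respawn time = base * multiplier
= 120 * 2.0
= 240.0 seconds

240.0 seconds


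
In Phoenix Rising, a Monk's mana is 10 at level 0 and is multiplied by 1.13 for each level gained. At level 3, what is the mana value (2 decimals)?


value = base * growth^level
= 10 * 1.13^3
= 10 * 1.442897
= 14.43

14.43 mana


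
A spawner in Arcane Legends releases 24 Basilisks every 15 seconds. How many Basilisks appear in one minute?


Spawns per minute = count * (60 / interval)
= 24 * (60 / 15)
= 24 * 4.0
= 96.0

96.0 per minute


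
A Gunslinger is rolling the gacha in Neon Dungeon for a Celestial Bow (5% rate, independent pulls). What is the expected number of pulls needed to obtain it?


Expected pulls for a geometric distribution = 1/p = 100 / rate%
= 100 / 5
= 20.0

20.0 pulls


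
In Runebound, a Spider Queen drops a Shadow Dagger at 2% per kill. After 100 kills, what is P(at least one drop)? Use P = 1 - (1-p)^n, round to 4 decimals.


P(at least one) = 1 - P(none) = 1 - (1-p)^n
p = 2/100 = 0.02
1 - p = 0.98
(1 - p)^100 = 0.98^100 = 0.132620
P(at least one) = 1 - 0.132620 = 0.8674

0.8674


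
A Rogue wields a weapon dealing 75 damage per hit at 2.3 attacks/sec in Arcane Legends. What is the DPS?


DPS = damage * attack_speed
= 75 * 2.3
= 172.5

172.5 DPS


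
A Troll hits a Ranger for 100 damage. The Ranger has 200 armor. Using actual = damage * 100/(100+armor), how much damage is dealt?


actual = 100 * 100 / (100 + 200)
= 100 * 100 / 300
= 10000 / 300
= 33.33

33.33 damage


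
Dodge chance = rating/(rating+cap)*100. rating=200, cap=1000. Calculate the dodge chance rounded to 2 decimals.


dodge% = 200 / (200 + 1000) * 100
= 200 / 1200 * 100
= 0.166667 * 100
= 16.67%

16.67%


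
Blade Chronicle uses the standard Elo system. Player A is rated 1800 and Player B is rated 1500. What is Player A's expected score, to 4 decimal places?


Elo expected score: Ea = 1/(1 + 10^((Rb-Ra)/400))
Rb - Ra = 1500 - 1800 = -300
(Rb-Ra)/400 = -300/400 = -0.75
10^-0.75 = 0.177828
Ea = 1/(1 + 0.177828) = 1/1.177828 = 0.8490

0.8490


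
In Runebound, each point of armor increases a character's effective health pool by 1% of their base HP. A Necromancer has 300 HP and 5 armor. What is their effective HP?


EHP = 300 * (1 + 5/100)
= 300 * (1 + 0.05)
= 300 * 1.05
= 315.0

315.0 EHP


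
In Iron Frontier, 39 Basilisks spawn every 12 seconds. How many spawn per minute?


Spawns per minute = count * (60 / interval)
= 39 * (60 / 12)
= 39 * 5.0
= 195.0

195.0 per minute


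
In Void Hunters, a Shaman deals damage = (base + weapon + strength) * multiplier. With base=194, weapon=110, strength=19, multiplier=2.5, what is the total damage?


Sum base + weapon + str = 194 + 110 + 19 = 323
Multiply by 2.5:
323 * 2.5 = 807.5

807.5 damage


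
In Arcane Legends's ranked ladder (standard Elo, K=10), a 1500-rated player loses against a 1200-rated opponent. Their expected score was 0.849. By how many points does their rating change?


Elo update: delta = K * (S - Ea), where S = 0 (loses)
S - Ea = 0 - 0.849 = -0.849
Rating change = 10 * -0.849
= -8.49

-8.49 rating points


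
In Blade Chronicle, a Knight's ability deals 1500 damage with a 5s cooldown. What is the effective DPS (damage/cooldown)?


DPS = damage / cooldown
= 1500 / 5
= 300.00

300.00 DPS


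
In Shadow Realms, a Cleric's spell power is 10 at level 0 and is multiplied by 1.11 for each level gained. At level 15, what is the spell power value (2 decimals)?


value = base * growth^level
= 10 * 1.11^15
= 10 * 4.784589
= 47.85

47.85 spell power


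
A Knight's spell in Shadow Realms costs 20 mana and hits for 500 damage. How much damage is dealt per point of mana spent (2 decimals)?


Efficiency = damage / mana
= 500 / 20
= 25.00

25.00 dmg/mana


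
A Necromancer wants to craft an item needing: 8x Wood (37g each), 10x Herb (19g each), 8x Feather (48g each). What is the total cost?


Cost breakdown:
  Wood: 8 * 37 = 296
  Herb: 10 * 19 = 190
  Feather: 8 * 48 = 384
Total = 296 + 190 + 384 = 870

870 gold


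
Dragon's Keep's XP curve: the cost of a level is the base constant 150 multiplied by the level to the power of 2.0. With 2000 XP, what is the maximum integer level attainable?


XP = 150 * level^2.0, so level = (XP / 150)^(1/2.0)
= (2000 / 150)^(1/2.0)
= 13.3333^0.5
= 3.6515
Floor: level = 3

level 3


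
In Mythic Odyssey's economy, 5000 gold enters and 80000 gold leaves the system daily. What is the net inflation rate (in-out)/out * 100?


Net gold = 5000 - 80000 = -75000
Inflation rate = net / sunk * 100 = -75000 / 80000 * 100
= -0.9375 * 100
= -93.75%

-93.75%


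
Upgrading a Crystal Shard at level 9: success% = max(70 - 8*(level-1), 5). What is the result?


raw_rate = 70 - 8 * (9 - 1)
= 70 - 8 * 8
= 70 - 64
= 6
Apply floor: max(6, 5) = 6%

6%


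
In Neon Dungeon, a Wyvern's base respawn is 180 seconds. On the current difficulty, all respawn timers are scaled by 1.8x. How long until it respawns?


Respawn time = base * multiplier
= 180 * 1.8
= 324.0 seconds

324.0 seconds


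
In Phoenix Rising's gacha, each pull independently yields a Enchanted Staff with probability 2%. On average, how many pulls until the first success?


Expected pulls for a geometric distribution = 1/p = 100 / rate%
= 100 / 2
= 50.0

50.0 pulls


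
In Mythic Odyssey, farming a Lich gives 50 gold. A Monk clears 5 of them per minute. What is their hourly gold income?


Gold per minute = 50 * 5 = 250
Gold per hour = 250 * 60 = 15000

15000 gold/hour


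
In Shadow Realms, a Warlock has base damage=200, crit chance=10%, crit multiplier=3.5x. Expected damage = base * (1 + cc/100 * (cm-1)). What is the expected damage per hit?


E[dmg] = base * (1 + crit_chance * (crit_mult - 1))
cc as decimal = 10/100 = 0.1
cm - 1 = 3.5 - 1 = 2.5
Bonus factor = 0.1 * 2.5 = 0.25
Total multiplier = 1 + 0.25 = 1.25
Expected damage = 200 * 1.25 = 250.00

250.00 damage


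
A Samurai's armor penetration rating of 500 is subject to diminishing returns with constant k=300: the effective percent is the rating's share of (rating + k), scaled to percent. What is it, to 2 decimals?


effective% = rating / (rating + k) * 100
= 500 / (500 + 300) * 100
= 500 / 800 * 100
= 0.625 * 100
= 62.50%

62.50%


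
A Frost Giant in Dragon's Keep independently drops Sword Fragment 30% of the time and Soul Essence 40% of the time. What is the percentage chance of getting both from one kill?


For independent events, P(both) = P(A) * P(B)
= 30% * 40%
= 1200 / 100 %
= 12.0%

12.0%


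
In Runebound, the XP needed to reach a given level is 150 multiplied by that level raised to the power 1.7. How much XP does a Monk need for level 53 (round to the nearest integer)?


XP = 150 * level^1.7
Substitute level = 53:
XP = 150 * 53^1.7
= 150 * 853.6286
= 128044

128044 XP


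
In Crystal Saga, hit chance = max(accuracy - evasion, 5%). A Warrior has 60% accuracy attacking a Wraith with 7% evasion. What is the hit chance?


accuracy - evasion = 60 - 7 = 53
Apply floor: max(53, 5) = 53
Hit chance = 53%

53%


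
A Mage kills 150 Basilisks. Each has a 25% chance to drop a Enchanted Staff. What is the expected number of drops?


Expected drops = kills * (drop_rate / 100)
= 150 * (25 / 100)
= 150 * 0.25
= 37.5

37.5 drops


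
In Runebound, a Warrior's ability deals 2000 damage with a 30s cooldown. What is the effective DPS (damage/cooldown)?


DPS = damage / cooldown
= 2000 / 30
= 66.67

66.67 DPS


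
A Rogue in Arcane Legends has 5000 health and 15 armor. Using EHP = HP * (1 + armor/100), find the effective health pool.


EHP = 5000 * (1 + 15/100)
= 5000 * (1 + 0.15)
= 5000 * 1.15
= 5750.0

5750.0 EHP


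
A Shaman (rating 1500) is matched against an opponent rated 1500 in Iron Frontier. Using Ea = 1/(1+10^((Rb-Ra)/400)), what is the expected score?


Elo expected score: Ea = 1/(1 + 10^((Rb-Ra)/400))
Rb - Ra = 1500 - 1500 = 0
(Rb-Ra)/400 = 0/400 = 0.0
10^0.0 = 1.0
Ea = 1/(1 + 1.0) = 1/2.0 = 0.5000

0.5000


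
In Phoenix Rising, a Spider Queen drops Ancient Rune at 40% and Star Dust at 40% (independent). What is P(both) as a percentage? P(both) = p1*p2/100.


For independent events, P(both) = P(A) * P(B)
= 40% * 40%
= 1600 / 100 %
= 16.0%

16.0%


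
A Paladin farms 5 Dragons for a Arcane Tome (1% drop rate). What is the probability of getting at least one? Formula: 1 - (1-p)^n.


P(at least one) = 1 - P(none) = 1 - (1-p)^n
p = 1/100 = 0.01
1 - p = 0.99
(1 - p)^5 = 0.99^5 = 0.950990
P(at least one) = 1 - 0.950990 = 0.0490

0.0490


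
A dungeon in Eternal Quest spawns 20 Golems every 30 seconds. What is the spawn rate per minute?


Spawns per minute = count * (60 / interval)
= 20 * (60 / 30)
= 20 * 2.0
= 40.0

40.0 per minute


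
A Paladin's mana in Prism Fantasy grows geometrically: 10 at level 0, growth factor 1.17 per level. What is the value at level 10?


value = base * growth^level
= 10 * 1.17^10
= 10 * 4.806828
= 48.07

48.07 mana


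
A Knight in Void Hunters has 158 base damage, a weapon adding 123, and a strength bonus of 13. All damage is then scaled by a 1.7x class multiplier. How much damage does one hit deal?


Sum base + weapon + str = 158 + 123 + 13 = 294
Multiply by 1.7:
294 * 1.7 = 499.8

499.8 damage


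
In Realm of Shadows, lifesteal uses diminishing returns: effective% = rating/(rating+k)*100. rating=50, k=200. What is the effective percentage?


effective% = rating / (rating + k) * 100
= 50 / (50 + 200) * 100
= 50 / 250 * 100
= 0.2 * 100
= 20.00%

20.00%


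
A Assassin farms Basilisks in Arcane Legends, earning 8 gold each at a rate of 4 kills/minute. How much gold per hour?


Gold per minute = 8 * 4 = 32
Gold per hour = 32 * 60 = 1920

1920 gold/hour


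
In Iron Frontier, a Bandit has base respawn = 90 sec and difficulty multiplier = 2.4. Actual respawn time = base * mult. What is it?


Respawn time = base * multiplier
= 90 * 2.4
= 216.0 seconds

216.0 seconds


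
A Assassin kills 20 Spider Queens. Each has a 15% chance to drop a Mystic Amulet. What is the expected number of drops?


Expected drops = kills * (drop_rate / 100)
= 20 * (15 / 100)
= 20 * 0.15
= 3.0

3.0 drops


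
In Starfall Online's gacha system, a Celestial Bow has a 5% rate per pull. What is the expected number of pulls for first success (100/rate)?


Expected pulls for a geometric distribution = 1/p = 100 / rate%
= 100 / 5
= 20.0

20.0 pulls


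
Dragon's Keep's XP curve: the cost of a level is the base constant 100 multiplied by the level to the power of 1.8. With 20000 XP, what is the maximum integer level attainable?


XP = 100 * level^1.8, so level = (XP / 100)^(1/1.8)
= (20000 / 100)^(1/1.8)
= 200.0^0.5556
= 18.9824
Floor: level = 18

level 18


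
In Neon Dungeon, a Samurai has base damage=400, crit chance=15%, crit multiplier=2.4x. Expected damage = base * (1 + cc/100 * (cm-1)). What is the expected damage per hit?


E[dmg] = base * (1 + crit_chance * (crit_mult - 1))
cc as decimal = 15/100 = 0.15
cm - 1 = 2.4 - 1 = 1.4
Bonus factor = 0.15 * 1.4 = 0.21
Total multiplier = 1 + 0.21 = 1.21
Expected damage = 400 * 1.21 = 484.00

484.00 damage


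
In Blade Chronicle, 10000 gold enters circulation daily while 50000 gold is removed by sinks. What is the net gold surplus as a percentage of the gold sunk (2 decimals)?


Net gold = 10000 - 50000 = -40000
Inflation rate = net / sunk * 100 = -40000 / 50000 * 100
= -0.8 * 100
= -80.00%

-80.00%


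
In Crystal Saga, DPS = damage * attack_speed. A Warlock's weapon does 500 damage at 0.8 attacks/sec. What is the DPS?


DPS = damage * attack_speed
= 500 * 0.8
= 400.0

400.0 DPS


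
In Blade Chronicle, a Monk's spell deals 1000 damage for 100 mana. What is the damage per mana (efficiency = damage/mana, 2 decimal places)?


Efficiency = damage / mana
= 1000 / 100
= 10.00

10.00 dmg/mana


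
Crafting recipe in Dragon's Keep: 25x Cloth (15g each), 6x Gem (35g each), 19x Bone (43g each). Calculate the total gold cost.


Cost breakdown:
  Cloth: 25 * 15 = 375
  Gem: 6 * 35 = 210
  Bone: 19 * 43 = 817
Total = 375 + 210 + 817 = 1402

1402 gold


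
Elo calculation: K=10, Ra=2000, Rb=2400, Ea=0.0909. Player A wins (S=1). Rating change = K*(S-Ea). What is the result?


Elo update: delta = K * (S - Ea), where S = 1 (wins)
S - Ea = 1 - 0.0909 = 0.9091
Rating change = 10 * 0.9091
= 9.09

9.09 rating points


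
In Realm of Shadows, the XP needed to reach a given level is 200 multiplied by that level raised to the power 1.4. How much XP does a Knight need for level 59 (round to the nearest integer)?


XP = 200 * level^1.4
Substitute level = 59:
XP = 200 * 59^1.4
= 200 * 301.4344
= 60287

60287 XP


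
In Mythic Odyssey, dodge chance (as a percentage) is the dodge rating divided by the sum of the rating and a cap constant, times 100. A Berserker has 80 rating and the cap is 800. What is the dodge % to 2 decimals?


dodge% = 80 / (80 + 800) * 100
= 80 / 880 * 100
= 0.090909 * 100
= 9.09%

9.09%


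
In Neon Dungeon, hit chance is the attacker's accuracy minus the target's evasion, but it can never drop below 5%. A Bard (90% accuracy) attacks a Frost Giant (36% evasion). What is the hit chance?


accuracy - evasion = 90 - 36 = 54
Apply floor: max(54, 5) = 54
Hit chance = 54%

54%


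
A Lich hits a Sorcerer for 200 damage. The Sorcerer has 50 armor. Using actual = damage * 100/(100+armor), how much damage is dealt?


actual = 200 * 100 / (100 + 50)
= 200 * 100 / 150
= 20000 / 150
= 133.33

133.33 damage


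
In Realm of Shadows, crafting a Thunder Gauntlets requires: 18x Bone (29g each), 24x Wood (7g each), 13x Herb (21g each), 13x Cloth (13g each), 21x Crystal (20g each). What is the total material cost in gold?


Cost breakdown:
  Bone: 18 * 29 = 522
  Wood: 24 * 7 = 168
  Herb: 13 * 21 = 273
  Cloth: 13 * 13 = 169
  Crystal: 21 * 20 = 420
Total = 522 + 168 + 273 + 169 + 420 = 1552

1552 gold


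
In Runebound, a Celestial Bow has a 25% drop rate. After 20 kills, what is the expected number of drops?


Expected drops = kills * (drop_rate / 100)
= 20 * (25 / 100)
= 20 * 0.25
= 5.0

5.0 drops


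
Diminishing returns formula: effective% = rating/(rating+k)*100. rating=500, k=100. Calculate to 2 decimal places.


effective% = rating / (rating + k) * 100
= 500 / (500 + 100) * 100
= 500 / 600 * 100
= 0.833333 * 100
= 83.33%

83.33%


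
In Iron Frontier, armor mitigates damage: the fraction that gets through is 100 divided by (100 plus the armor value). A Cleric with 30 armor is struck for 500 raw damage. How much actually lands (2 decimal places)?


actual = 500 * 100 / (100 + 30)
= 500 * 100 / 130
= 50000 / 130
= 384.62

384.62 damage


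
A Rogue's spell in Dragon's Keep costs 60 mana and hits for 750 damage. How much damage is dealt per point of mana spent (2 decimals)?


Efficiency = damage / mana
= 750 / 60
= 12.50

12.50 dmg/mana


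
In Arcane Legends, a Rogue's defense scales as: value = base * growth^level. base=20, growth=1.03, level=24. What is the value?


value = base * growth^level
= 20 * 1.03^24
= 20 * 2.032794
= 40.66

40.66 defense


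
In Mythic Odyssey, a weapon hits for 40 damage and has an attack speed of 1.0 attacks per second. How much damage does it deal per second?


DPS = damage * attack_speed
= 40 * 1.0
= 40.0

40.0 DPS


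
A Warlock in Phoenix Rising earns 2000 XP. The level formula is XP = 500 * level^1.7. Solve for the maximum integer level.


XP = 500 * level^1.7, so level = (XP / 500)^(1/1.7)
= (2000 / 500)^(1/1.7)
= 4.0^0.5882
= 2.2602
Floor: level = 2

level 2


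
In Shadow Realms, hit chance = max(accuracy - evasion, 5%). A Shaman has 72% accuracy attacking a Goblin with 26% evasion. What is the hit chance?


accuracy - evasion = 72 - 26 = 46
Apply floor: max(46, 5) = 46
Hit chance = 46%

46%


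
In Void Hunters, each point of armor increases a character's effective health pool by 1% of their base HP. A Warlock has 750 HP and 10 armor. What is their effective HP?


EHP = 750 * (1 + 10/100)
= 750 * (1 + 0.1)
= 750 * 1.1
= 825.0

825.0 EHP


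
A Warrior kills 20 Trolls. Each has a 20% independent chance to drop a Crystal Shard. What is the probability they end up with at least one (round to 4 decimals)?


P(at least one) = 1 - P(none) = 1 - (1-p)^n
p = 20/100 = 0.2
1 - p = 0.8
(1 - p)^20 = 0.8^20 = 0.011529
P(at least one) = 1 - 0.011529 = 0.9885

0.9885


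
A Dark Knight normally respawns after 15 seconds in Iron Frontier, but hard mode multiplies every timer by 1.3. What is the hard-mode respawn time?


Respawn time = base * multiplier
= 15 * 1.3
= 19.5 seconds

19.5 seconds


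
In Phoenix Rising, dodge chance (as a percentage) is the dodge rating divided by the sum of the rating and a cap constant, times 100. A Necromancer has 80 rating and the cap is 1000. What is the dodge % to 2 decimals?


dodge% = 80 / (80 + 1000) * 100
= 80 / 1080 * 100
= 0.074074 * 100
= 7.41%

7.41%


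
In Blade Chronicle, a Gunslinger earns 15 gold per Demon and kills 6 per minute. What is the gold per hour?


Gold per minute = 15 * 6 = 90
Gold per hour = 90 * 60 = 5400

5400 gold/hour


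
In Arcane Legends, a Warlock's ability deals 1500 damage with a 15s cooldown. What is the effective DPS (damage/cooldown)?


DPS = damage / cooldown
= 1500 / 15
= 100.00

100.00 DPS


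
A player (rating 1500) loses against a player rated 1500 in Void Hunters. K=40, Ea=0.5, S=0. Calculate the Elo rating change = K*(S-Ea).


Elo update: delta = K * (S - Ea), where S = 0 (loses)
S - Ea = 0 - 0.5 = -0.5
Rating change = 40 * -0.5
= -20.00

-20.00 rating points


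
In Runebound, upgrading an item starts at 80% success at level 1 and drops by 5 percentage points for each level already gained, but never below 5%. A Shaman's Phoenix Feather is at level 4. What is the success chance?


raw_rate = 80 - 5 * (4 - 1)
= 80 - 5 * 3
= 80 - 15
= 65
Apply floor: max(65, 5) = 65%

65%
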